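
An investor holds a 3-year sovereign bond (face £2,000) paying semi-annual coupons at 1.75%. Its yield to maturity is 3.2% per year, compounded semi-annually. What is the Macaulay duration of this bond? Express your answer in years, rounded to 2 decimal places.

2.93 years

Periodic yield y = 0.016. Discount each cash flow and weight by its period:
  t   CF        PV=CF/(1+0.016)^t    t·PV
  1        17.50        17.2244        17.2244
  2        17.50        16.9532        33.9063
  3        17.50        16.6862        50.0585
  4        17.50        16.4234        65.6936
  5        17.50        16.1648        80.8238
  6     2,017.50     1,834.2195    11,005.3167
  Σ                  1,917.6714    11,253.0235
Price P = Σ PV = 1,917.6714.
Macaulay duration = Σ(t·PV) / P = 11,253.0235 / 1,917.6714 = 5.86807 half-year periods.
In years: 5.86807 / 2 = 2.93403 years.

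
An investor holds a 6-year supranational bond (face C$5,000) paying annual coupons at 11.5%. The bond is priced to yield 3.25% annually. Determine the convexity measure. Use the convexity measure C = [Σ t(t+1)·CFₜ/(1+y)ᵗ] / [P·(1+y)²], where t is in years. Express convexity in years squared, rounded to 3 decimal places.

29.729

With y = 0.0325:
  t   CF        PV=CF/(1+0.0325)^t    t·PV        t(t+1)·PV
  1       575.00       556.9007       556.9007       1,113.8015
  2       575.00       539.3712     1,078.7423       3,236.2270
  3       575.00       522.3934     1,567.1801       6,268.7205
  4       575.00       505.9500     2,023.8000      10,119.0001
  5       575.00       490.0242     2,450.1211      14,700.7265
  6     5,575.00     4,601.5539    27,609.3232     193,265.2621
  Σ                  7,216.1933    35,286.0675     228,703.7377
P = 7,216.1933.
Convexity = Σ t(t+1)·PV / [P·(1+y)²] = 228,703.7377 / (7,216.1933 × 1.066056) = 29.72932.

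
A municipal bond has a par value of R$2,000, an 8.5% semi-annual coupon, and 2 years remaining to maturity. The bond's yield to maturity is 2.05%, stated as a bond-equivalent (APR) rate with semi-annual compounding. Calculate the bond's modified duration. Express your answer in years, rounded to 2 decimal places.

1.87 years

Periodic yield y = 0.01025. First find Macaulay duration:
  t   CF        PV=CF/(1+0.01025)^t    t·PV
  1        85.00        84.1376        84.1376
  2        85.00        83.2839       166.5679
  3        85.00        82.4389       247.3168
  4     2,085.00     2,001.6614     8,006.6458
  Σ                  2,251.5219     8,504.6680
P = 2,251.5219; Macaulay duration = 8,504.6680 / 2,251.5219 = 3.77730 half-year periods = 1.88865 years.
Modified duration = D_Mac / (1 + y) = 1.88865 / 1.01025 = 1.86949 years.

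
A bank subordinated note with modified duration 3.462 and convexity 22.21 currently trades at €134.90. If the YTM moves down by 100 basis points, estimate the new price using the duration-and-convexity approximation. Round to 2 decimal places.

Duration effect: -D_mod·Δy = -3.462 × (-0.01) = +0.034620
Convexity effect: ½·C·(Δy)² = 0.5 × 22.21 × (-0.01)² = +0.0011105
ΔP/P ≈ +0.034620 + 0.0011105 = +0.0357305
New price ≈ 134.90 × (1 + 0.0357305) = 139.72004445.

€139.72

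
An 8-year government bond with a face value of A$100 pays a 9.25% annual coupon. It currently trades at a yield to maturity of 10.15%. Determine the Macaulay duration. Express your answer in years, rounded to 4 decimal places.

Periodic yield y = 0.1015. Discount each cash flow and weight by its year:
  t   CF        PV=CF/(1+0.1015)^t    t·PV
  1         9.25         8.3976         8.3976
  2         9.25         7.6238        15.2476
  3         9.25         6.9213        20.7639
  4         9.25         6.2835        25.1341
  5         9.25         5.7045        28.5226
  6         9.25         5.1789        31.0732
  7         9.25         4.7016        32.9115
  8       109.25        50.4133       403.3067
  Σ                     95.2247       565.3574
Price P = Σ PV = 95.2247.
Macaulay duration = Σ(t·PV) / P = 565.3574 / 95.2247 = 5.93709 years.

5.9371 years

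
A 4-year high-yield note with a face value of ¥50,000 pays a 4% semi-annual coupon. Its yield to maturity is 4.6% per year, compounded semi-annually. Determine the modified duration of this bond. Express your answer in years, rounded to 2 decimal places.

3.65 years

Periodic yield y = 0.023. First find Macaulay duration:
  t   CF        PV=CF/(1+0.023)^t    t·PV
  1     1,000.00       977.5171       977.5171
  2     1,000.00       955.5397     1,911.0794
  3     1,000.00       934.0564     2,802.1692
  4     1,000.00       913.0561     3,652.2244
  5     1,000.00       892.5280     4,462.6398
  6     1,000.00       872.4614     5,234.7681
  7     1,000.00       852.8459     5,969.9213
  8    51,000.00    42,517.2441   340,137.9527
  Σ                 48,915.2486   365,148.2720
P = 48,915.2486; Macaulay duration = 365,148.2720 / 48,915.2486 = 7.46492 half-year periods = 3.73246 years.
Modified duration = D_Mac / (1 + y) = 3.73246 / 1.023 = 3.64854 years.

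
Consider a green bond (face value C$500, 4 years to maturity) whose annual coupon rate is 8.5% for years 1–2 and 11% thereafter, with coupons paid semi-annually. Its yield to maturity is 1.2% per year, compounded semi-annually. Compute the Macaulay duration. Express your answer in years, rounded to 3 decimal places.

3.534 years

Periodic yield y = 0.006. Discount each cash flow and weight by its period:
  t   CF        PV=CF/(1+0.006)^t    t·PV
  1        21.25        21.1233        21.1233
  2        21.25        20.9973        41.9946
  3        21.25        20.8720        62.6161
  4        21.25        20.7476        82.9902
  5        27.50        26.6896       133.4482
  6        27.50        26.5305       159.1828
  7        27.50        26.3722       184.6056
  8       527.50       502.8502     4,022.8015
  Σ                    666.1827     4,708.7623
Price P = Σ PV = 666.1827.
Macaulay duration = Σ(t·PV) / P = 4,708.7623 / 666.1827 = 7.06828 half-year periods.
In years: 7.06828 / 2 = 3.53414 years.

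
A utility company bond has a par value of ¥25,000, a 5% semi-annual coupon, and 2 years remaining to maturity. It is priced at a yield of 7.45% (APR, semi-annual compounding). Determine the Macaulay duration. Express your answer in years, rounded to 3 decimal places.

1.926 years

Periodic yield y = 0.03725. Discount each cash flow and weight by its period:
  t   CF        PV=CF/(1+0.03725)^t    t·PV
  1       625.00       602.5548       602.5548
  2       625.00       580.9157     1,161.8314
  3       625.00       560.0537     1,680.1612
  4    25,625.00    22,137.5778    88,550.3111
  Σ                 23,881.1021    91,994.8586
Price P = Σ PV = 23,881.1021.
Macaulay duration = Σ(t·PV) / P = 91,994.8586 / 23,881.1021 = 3.85220 half-year periods.
In years: 3.85220 / 2 = 1.92610 years.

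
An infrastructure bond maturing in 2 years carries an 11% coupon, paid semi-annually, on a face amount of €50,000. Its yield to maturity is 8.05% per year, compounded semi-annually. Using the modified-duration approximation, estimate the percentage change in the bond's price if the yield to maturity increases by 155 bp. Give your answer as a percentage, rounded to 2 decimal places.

-2.76%

Periodic yield y = 0.04025. Modified duration first:
  t   CF        PV=CF/(1+0.04025)^t    t·PV
  1     2,750.00     2,643.5953     2,643.5953
  2     2,750.00     2,541.3077     5,082.6153
  3     2,750.00     2,442.9778     7,328.9334
  4    52,750.00    45,047.5905   180,190.3619
  Σ                 52,675.4712   195,245.5059
P = 52,675.4712; D_Mac = 3.70657 half-year periods = 1.85329 yrs; D_mod = 1.85329/(1+0.04025) = 1.78158 yrs.
ΔP/P ≈ -D_mod · Δy = -1.78158 × (+0.0155) = -0.027614 = -2.7614%.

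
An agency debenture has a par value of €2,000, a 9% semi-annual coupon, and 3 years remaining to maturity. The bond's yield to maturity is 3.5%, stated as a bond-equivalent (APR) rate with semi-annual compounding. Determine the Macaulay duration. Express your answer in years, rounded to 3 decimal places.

2.719 years

Periodic yield y = 0.0175. Discount each cash flow and weight by its period:
  t   CF        PV=CF/(1+0.0175)^t    t·PV
  1        90.00        88.4521        88.4521
  2        90.00        86.9308       173.8616
  3        90.00        85.4357       256.3070
  4        90.00        83.9663       335.8651
  5        90.00        82.5221       412.6106
  6     2,090.00     1,883.3879    11,300.3275
  Σ                  2,310.6949    12,567.4239
Price P = Σ PV = 2,310.6949.
Macaulay duration = Σ(t·PV) / P = 12,567.4239 / 2,310.6949 = 5.43881 half-year periods.
In years: 5.43881 / 2 = 2.71940 years.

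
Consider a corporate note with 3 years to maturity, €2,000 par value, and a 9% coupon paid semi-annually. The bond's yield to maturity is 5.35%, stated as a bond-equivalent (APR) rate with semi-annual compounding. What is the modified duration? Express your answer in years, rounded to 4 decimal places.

Periodic yield y = 0.02675. First find Macaulay duration:
  t   CF        PV=CF/(1+0.02675)^t    t·PV
  1        90.00        87.6552        87.6552
  2        90.00        85.3715       170.7431
  3        90.00        83.1473       249.4420
  4        90.00        80.9811       323.9244
  5        90.00        78.8713       394.3565
  6     2,090.00     1,783.8487    10,703.0922
  Σ                  2,199.8752    11,929.2134
P = 2,199.8752; Macaulay duration = 11,929.2134 / 2,199.8752 = 5.42268 half-year periods = 2.71134 years.
Modified duration = D_Mac / (1 + y) = 2.71134 / 1.02675 = 2.64070 years.

2.6407 years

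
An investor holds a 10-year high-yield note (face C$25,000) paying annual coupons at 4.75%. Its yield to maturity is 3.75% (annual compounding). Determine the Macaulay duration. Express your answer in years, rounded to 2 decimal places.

8.27 years

Periodic yield y = 0.0375. Discount each cash flow and weight by its year:
  t   CF        PV=CF/(1+0.0375)^t    t·PV
  1     1,187.50     1,144.5783     1,144.5783
  2     1,187.50     1,103.2080     2,206.4160
  3     1,187.50     1,063.3330     3,189.9991
  4     1,187.50     1,024.8993     4,099.5972
  5     1,187.50       987.8547     4,939.2737
  6     1,187.50       952.1492     5,712.8949
  7     1,187.50       917.7341     6,424.1389
  8     1,187.50       884.5630     7,076.5041
  9     1,187.50       852.5909     7,673.3177
  10   26,187.50    18,122.2863   181,222.8627
  Σ                 27,053.1968   223,689.5826
Price P = Σ PV = 27,053.1968.
Macaulay duration = Σ(t·PV) / P = 223,689.5826 / 27,053.1968 = 8.26851 years.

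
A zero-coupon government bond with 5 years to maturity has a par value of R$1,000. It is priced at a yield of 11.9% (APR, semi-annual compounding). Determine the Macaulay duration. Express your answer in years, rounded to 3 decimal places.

5.000 years

A zero-coupon bond has a single cash flow at maturity, so its Macaulay duration equals its maturity: 5 years.
(Equivalently: 10 semi-annual periods ÷ 2 = 5 years.)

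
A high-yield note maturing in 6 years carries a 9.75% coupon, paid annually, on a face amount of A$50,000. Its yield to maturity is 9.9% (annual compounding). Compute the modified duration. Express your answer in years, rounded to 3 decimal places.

Periodic yield y = 0.099. First find Macaulay duration:
  t   CF        PV=CF/(1+0.099)^t    t·PV
  1     4,875.00     4,435.8508     4,435.8508
  2     4,875.00     4,036.2609     8,072.5219
  3     4,875.00     3,672.6669    11,018.0007
  4     4,875.00     3,341.8261    13,367.3045
  5     4,875.00     3,040.7881    15,203.9405
  6    54,875.00    31,145.0031   186,870.0187
  Σ                 49,672.3960   238,967.6372
P = 49,672.3960; Macaulay duration = 238,967.6372 / 49,672.3960 = 4.81087 years.
Modified duration = D_Mac / (1 + y) = 4.81087 / 1.099 = 4.37750 years.

4.378 years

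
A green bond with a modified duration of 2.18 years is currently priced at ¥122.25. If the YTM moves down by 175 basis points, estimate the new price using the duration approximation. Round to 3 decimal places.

¥126.914

Duration approximation: ΔP/P ≈ -D_mod · Δy = -2.18 × (-0.0175) = +0.038150.
New price ≈ 122.25 × (1 + 0.038150) = 126.9138375.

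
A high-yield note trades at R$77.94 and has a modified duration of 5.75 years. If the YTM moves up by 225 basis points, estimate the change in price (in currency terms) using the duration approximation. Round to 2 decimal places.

-R$10.08

Duration approximation: ΔP/P ≈ -D_mod · Δy = -5.75 × (+0.0225) = -0.129375.
ΔP ≈ 77.94 × (-0.129375) = -10.0834875.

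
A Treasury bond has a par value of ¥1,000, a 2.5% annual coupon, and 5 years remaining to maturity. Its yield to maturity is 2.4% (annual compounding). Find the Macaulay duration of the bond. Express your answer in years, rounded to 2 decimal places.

4.76 years

Periodic yield y = 0.024. Discount each cash flow and weight by its year:
  t   CF        PV=CF/(1+0.024)^t    t·PV
  1        25.00        24.4141        24.4141
  2        25.00        23.8419        47.6837
  3        25.00        23.2831        69.8492
  4        25.00        22.7374        90.9495
  5     1,025.00       910.3829     4,551.9144
  Σ                  1,004.6592     4,784.8108
Price P = Σ PV = 1,004.6592.
Macaulay duration = Σ(t·PV) / P = 4,784.8108 / 1,004.6592 = 4.76262 years.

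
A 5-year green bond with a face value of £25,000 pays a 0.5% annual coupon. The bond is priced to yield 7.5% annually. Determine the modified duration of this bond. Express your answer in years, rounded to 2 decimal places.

4.59 years

Periodic yield y = 0.075. First find Macaulay duration:
  t   CF        PV=CF/(1+0.075)^t    t·PV
  1       125.00       116.2791       116.2791
  2       125.00       108.1666       216.3332
  3       125.00       100.6201       301.8602
  4       125.00        93.6001       374.4003
  5    25,125.00    17,501.0356    87,505.1782
  Σ                 17,919.7014    88,514.0509
P = 17,919.7014; Macaulay duration = 88,514.0509 / 17,919.7014 = 4.93948 years.
Modified duration = D_Mac / (1 + y) = 4.93948 / 1.075 = 4.59487 years.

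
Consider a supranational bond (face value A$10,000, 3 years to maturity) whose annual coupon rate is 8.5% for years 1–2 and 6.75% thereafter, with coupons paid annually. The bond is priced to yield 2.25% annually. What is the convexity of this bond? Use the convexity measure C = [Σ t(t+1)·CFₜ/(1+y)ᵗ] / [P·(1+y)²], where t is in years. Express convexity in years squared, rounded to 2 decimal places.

With y = 0.0225:
  t   CF        PV=CF/(1+0.0225)^t    t·PV        t(t+1)·PV
  1       850.00       831.2958       831.2958       1,662.5917
  2       850.00       813.0033     1,626.0065       4,878.0196
  3    10,675.00     9,985.6866    29,957.0599     119,828.2398
  Σ                 11,629.9858    32,414.3623     126,368.8511
P = 11,629.9858.
Convexity = Σ t(t+1)·PV / [P·(1+y)²] = 126,368.8511 / (11,629.9858 × 1.045506) = 10.39284.

10.39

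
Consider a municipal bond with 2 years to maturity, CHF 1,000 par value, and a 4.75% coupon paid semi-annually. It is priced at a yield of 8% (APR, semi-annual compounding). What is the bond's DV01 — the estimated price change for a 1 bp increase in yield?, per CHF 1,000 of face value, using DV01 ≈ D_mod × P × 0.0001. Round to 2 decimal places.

CHF 0.17

Periodic yield y = 0.04.
  t   CF        PV=CF/(1+0.04)^t    t·PV
  1        23.75        22.8365        22.8365
  2        23.75        21.9582        43.9164
  3        23.75        21.1137        63.3410
  4     1,023.75       875.1058     3,500.4232
  Σ                    941.0142     3,630.5171
P = 941.0142; D_Mac = 3.85809 half-year periods = 1.92904 yrs; D_mod = 1.85485 yrs.
DV01 ≈ 1.85485 × 941.0142 × 0.0001 = 0.174544.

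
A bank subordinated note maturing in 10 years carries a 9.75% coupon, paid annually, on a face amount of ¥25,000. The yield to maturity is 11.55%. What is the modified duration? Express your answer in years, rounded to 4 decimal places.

Periodic yield y = 0.1155. First find Macaulay duration:
  t   CF        PV=CF/(1+0.1155)^t    t·PV
  1     2,437.50     2,185.1188     2,185.1188
  2     2,437.50     1,958.8694     3,917.7387
  3     2,437.50     1,756.0460     5,268.1381
  4     2,437.50     1,574.2233     6,296.8931
  5     2,437.50     1,411.2266     7,056.1330
  6     2,437.50     1,265.1068     7,590.6406
  7     2,437.50     1,134.1163     7,938.8143
  8     2,437.50     1,016.6888     8,133.5102
  9     2,437.50       911.4198     8,202.7781
  10   27,437.50     9,197.0552    91,970.5516
  Σ                 22,409.8709   148,560.3164
P = 22,409.8709; Macaulay duration = 148,560.3164 / 22,409.8709 = 6.62924 years.
Modified duration = D_Mac / (1 + y) = 6.62924 / 1.1155 = 5.94284 years.

5.9428 years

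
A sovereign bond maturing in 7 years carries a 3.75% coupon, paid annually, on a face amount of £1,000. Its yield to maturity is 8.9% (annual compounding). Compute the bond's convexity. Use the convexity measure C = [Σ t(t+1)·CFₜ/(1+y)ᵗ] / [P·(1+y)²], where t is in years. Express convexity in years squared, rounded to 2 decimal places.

With y = 0.089:
  t   CF        PV=CF/(1+0.089)^t    t·PV        t(t+1)·PV
  1        37.50        34.4353        34.4353          68.8705
  2        37.50        31.6210        63.2420         189.7260
  3        37.50        29.0367        87.1102         348.4407
  4        37.50        26.6637       106.6546         533.2732
  5        37.50        24.4845       122.4227         734.5361
  6        37.50        22.4835       134.9010         944.3072
  7     1,037.50       571.2062     3,998.4437      31,987.5497
  Σ                    739.9309     4,547.2095      34,806.7033
P = 739.9309.
Convexity = Σ t(t+1)·PV / [P·(1+y)²] = 34,806.7033 / (739.9309 × 1.185921) = 39.66578.

39.67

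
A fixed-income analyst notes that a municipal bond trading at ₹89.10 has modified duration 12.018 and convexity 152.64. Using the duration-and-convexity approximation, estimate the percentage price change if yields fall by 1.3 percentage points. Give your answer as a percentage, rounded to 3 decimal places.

+16.913%

Duration effect: -D_mod·Δy = -12.018 × (-0.013) = +0.156234
Convexity effect: ½·C·(Δy)² = 0.5 × 152.64 × (-0.013)² = +0.01289808
ΔP/P ≈ +0.156234 + 0.01289808 = +0.16913208
= +16.913208%.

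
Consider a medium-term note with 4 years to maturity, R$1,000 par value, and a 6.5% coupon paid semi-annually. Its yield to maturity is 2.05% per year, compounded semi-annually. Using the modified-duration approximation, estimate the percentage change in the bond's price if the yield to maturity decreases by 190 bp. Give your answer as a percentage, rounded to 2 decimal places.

Periodic yield y = 0.01025. Modified duration first:
  t   CF        PV=CF/(1+0.01025)^t    t·PV
  1        32.50        32.1703        32.1703
  2        32.50        31.8439        63.6877
  3        32.50        31.5208        94.5623
  4        32.50        31.2010       124.8038
  5        32.50        30.8844       154.4220
  6        32.50        30.5710       183.4262
  7        32.50        30.2609       211.8261
  8     1,032.50       951.6104     7,612.8833
  Σ                  1,170.0626     8,477.7817
P = 1,170.0626; D_Mac = 7.24558 half-year periods = 3.62279 yrs; D_mod = 3.62279/(1+0.01025) = 3.58603 yrs.
ΔP/P ≈ -D_mod · Δy = -3.58603 × (-0.019) = +0.068135 = +6.8135%.

+6.81%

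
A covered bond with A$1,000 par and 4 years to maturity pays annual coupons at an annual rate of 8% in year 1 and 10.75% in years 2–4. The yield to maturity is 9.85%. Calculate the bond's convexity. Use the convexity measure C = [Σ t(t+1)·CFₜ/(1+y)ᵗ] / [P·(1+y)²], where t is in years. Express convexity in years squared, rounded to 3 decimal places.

13.926

With y = 0.0985:
  t   CF        PV=CF/(1+0.0985)^t    t·PV        t(t+1)·PV
  1        80.00        72.8266        72.8266         145.6532
  2       107.50        89.0858       178.1715         534.5146
  3       107.50        81.0977       243.2930         973.1718
  4     1,107.50       760.5775     3,042.3101      15,211.5506
  Σ                  1,003.5875     3,536.6012      16,864.8902
P = 1,003.5875.
Convexity = Σ t(t+1)·PV / [P·(1+y)²] = 16,864.8902 / (1,003.5875 × 1.206702) = 13.92606.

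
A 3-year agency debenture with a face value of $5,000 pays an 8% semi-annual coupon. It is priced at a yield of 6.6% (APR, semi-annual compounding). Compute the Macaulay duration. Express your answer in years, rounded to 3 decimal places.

Periodic yield y = 0.033. Discount each cash flow and weight by its period:
  t   CF        PV=CF/(1+0.033)^t    t·PV
  1       200.00       193.6108       193.6108
  2       200.00       187.4258       374.8516
  3       200.00       181.4383       544.3150
  4       200.00       175.6421       702.5685
  5       200.00       170.0311       850.1555
  6     5,200.00     4,279.5826    25,677.4957
  Σ                  5,187.7308    28,342.9972
Price P = Σ PV = 5,187.7308.
Macaulay duration = Σ(t·PV) / P = 28,342.9972 / 5,187.7308 = 5.46347 half-year periods.
In years: 5.46347 / 2 = 2.73173 years.

2.732 years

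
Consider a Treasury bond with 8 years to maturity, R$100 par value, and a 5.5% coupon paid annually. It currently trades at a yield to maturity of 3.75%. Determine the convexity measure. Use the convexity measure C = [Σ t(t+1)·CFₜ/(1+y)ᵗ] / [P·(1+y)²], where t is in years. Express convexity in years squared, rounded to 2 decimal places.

With y = 0.0375:
  t   CF        PV=CF/(1+0.0375)^t    t·PV        t(t+1)·PV
  1         5.50         5.3012         5.3012          10.6024
  2         5.50         5.1096        10.2192          30.6576
  3         5.50         4.9249        14.7747          59.0989
  4         5.50         4.7469        18.9876          94.9380
  5         5.50         4.5753        22.8766         137.2598
  6         5.50         4.4100        26.4597         185.2181
  7         5.50         4.2506        29.7539         238.0313
  8       105.50        78.5864       628.6915       5,658.2237
  Σ                    111.9049       757.0645       6,414.0298
P = 111.9049.
Convexity = Σ t(t+1)·PV / [P·(1+y)²] = 6,414.0298 / (111.9049 × 1.076406) = 53.24829.

53.25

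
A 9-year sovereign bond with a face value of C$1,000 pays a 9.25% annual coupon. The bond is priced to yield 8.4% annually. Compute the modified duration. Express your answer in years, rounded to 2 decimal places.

6.04 years

Periodic yield y = 0.084. First find Macaulay duration:
  t   CF        PV=CF/(1+0.084)^t    t·PV
  1        92.50        85.3321        85.3321
  2        92.50        78.7197       157.4393
  3        92.50        72.6196       217.8588
  4        92.50        66.9923       267.9690
  5        92.50        61.8010       309.0049
  6        92.50        57.0120       342.0718
  7        92.50        52.5941       368.1585
  8        92.50        48.5185       388.1481
  9     1,092.50       528.6374     4,757.7368
  Σ                  1,052.2266     6,893.7193
P = 1,052.2266; Macaulay duration = 6,893.7193 / 1,052.2266 = 6.55155 years.
Modified duration = D_Mac / (1 + y) = 6.55155 / 1.084 = 6.04387 years.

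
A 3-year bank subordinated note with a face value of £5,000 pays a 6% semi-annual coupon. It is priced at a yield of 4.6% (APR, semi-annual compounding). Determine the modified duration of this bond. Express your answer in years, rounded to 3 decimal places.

2.732 years

Periodic yield y = 0.023. First find Macaulay duration:
  t   CF        PV=CF/(1+0.023)^t    t·PV
  1       150.00       146.6276       146.6276
  2       150.00       143.3310       286.6619
  3       150.00       140.1085       420.3254
  4       150.00       136.9584       547.8337
  5       150.00       133.8792       669.3960
  6     5,150.00     4,493.1760    26,959.0558
  Σ                  5,194.0806    29,029.9003
P = 5,194.0806; Macaulay duration = 29,029.9003 / 5,194.0806 = 5.58904 half-year periods = 2.79452 years.
Modified duration = D_Mac / (1 + y) = 2.79452 / 1.023 = 2.73169 years.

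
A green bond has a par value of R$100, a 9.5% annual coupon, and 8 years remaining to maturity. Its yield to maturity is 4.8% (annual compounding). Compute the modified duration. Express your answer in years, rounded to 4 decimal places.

Periodic yield y = 0.048. First find Macaulay duration:
  t   CF        PV=CF/(1+0.048)^t    t·PV
  1         9.50         9.0649         9.0649
  2         9.50         8.6497        17.2994
  3         9.50         8.2535        24.7606
  4         9.50         7.8755        31.5020
  5         9.50         7.5148        37.5740
  6         9.50         7.1706        43.0236
  7         9.50         6.8422        47.8953
  8       109.50        75.2530       602.0241
  Σ                    130.6242       813.1439
P = 130.6242; Macaulay duration = 813.1439 / 130.6242 = 6.22506 years.
Modified duration = D_Mac / (1 + y) = 6.22506 / 1.048 = 5.93994 years.

5.9399 years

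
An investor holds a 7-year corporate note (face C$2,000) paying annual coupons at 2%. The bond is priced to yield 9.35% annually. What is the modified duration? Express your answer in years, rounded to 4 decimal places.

Periodic yield y = 0.0935. First find Macaulay duration:
  t   CF        PV=CF/(1+0.0935)^t    t·PV
  1        40.00        36.5798        36.5798
  2        40.00        33.4520        66.9041
  3        40.00        30.5917        91.7751
  4        40.00        27.9759       111.9038
  5        40.00        25.5839       127.9193
  6        40.00        23.3963       140.3778
  7     2,040.00     1,091.1857     7,638.2997
  Σ                  1,268.7653     8,213.7596
P = 1,268.7653; Macaulay duration = 8,213.7596 / 1,268.7653 = 6.47382 years.
Modified duration = D_Mac / (1 + y) = 6.47382 / 1.0935 = 5.92028 years.

5.9203 years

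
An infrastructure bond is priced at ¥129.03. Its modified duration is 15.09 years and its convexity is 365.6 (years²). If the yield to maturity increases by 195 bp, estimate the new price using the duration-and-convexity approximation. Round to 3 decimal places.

¥100.031

Duration effect: -D_mod·Δy = -15.09 × (+0.0195) = -0.294255
Convexity effect: ½·C·(Δy)² = 0.5 × 365.6 × (0.0195)² = +0.0695097
ΔP/P ≈ -0.294255 + 0.0695097 = -0.2247453
New price ≈ 129.03 × (1 - 0.2247453) = 100.031113941.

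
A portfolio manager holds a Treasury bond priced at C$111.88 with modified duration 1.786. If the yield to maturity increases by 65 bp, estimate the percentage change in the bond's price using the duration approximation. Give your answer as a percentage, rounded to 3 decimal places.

-1.161%

Duration approximation: ΔP/P ≈ -D_mod · Δy = -1.786 × (+0.0065) = -0.011609.
As a percentage: -1.1609%.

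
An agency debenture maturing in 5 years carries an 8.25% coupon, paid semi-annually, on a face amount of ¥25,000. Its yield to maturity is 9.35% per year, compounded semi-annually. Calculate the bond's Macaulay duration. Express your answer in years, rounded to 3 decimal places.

4.176 years

Periodic yield y = 0.04675. Discount each cash flow and weight by its period:
  t   CF        PV=CF/(1+0.04675)^t    t·PV
  1     1,031.25       985.1923       985.1923
  2     1,031.25       941.1916     1,882.3831
  3     1,031.25       899.1560     2,697.4680
  4     1,031.25       858.9979     3,435.9915
  5     1,031.25       820.6333     4,103.1663
  6     1,031.25       783.9821     4,703.8926
  7     1,031.25       748.9678     5,242.7749
  8     1,031.25       715.5174     5,724.1393
  9     1,031.25       683.5609     6,152.0484
  10   26,031.25    16,484.1033   164,841.0330
  Σ                 23,921.3025   199,768.0894
Price P = Σ PV = 23,921.3025.
Macaulay duration = Σ(t·PV) / P = 199,768.0894 / 23,921.3025 = 8.35105 half-year periods.
In years: 8.35105 / 2 = 4.17553 years.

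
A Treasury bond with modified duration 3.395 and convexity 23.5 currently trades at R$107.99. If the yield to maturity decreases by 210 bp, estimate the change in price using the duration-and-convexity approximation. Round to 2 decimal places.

Duration effect: -D_mod·Δy = -3.395 × (-0.021) = +0.071295
Convexity effect: ½·C·(Δy)² = 0.5 × 23.5 × (-0.021)² = +0.00518175
ΔP/P ≈ +0.071295 + 0.00518175 = +0.07647675
ΔP ≈ 107.99 × (+0.07647675) = +8.2587242325.

+R$8.26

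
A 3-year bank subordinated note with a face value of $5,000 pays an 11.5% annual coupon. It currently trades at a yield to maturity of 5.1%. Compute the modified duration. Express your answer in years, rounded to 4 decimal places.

2.5927 years

Periodic yield y = 0.051. First find Macaulay duration:
  t   CF        PV=CF/(1+0.051)^t    t·PV
  1       575.00       547.0980       547.0980
  2       575.00       520.5500     1,041.0999
  3     5,575.00     4,802.1611    14,406.4832
  Σ                  5,869.8090    15,994.6812
P = 5,869.8090; Macaulay duration = 15,994.6812 / 5,869.8090 = 2.72491 years.
Modified duration = D_Mac / (1 + y) = 2.72491 / 1.051 = 2.59268 years.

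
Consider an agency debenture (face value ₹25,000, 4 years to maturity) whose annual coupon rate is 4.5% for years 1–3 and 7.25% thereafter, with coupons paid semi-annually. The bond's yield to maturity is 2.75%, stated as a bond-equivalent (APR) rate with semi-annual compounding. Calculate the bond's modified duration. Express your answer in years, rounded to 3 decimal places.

Periodic yield y = 0.01375. First find Macaulay duration:
  t   CF        PV=CF/(1+0.01375)^t    t·PV
  1       562.50       554.8705       554.8705
  2       562.50       547.3445     1,094.6891
  3       562.50       539.9206     1,619.7619
  4       562.50       532.5974     2,130.3897
  5       562.50       525.3735     2,626.8677
  6       562.50       518.2476     3,109.4858
  7       906.25       823.6296     5,765.4072
  8    25,906.25    23,225.1012   185,800.8094
  Σ                 27,267.0851   202,702.2812
P = 27,267.0851; Macaulay duration = 202,702.2812 / 27,267.0851 = 7.43395 half-year periods = 3.71698 years.
Modified duration = D_Mac / (1 + y) = 3.71698 / 1.01375 = 3.66656 years.

3.667 years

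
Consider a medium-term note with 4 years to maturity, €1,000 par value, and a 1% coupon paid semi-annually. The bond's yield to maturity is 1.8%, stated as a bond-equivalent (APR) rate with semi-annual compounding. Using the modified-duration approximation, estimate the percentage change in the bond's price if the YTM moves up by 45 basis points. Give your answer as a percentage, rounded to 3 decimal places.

-1.753%

Periodic yield y = 0.009. Modified duration first:
  t   CF        PV=CF/(1+0.009)^t    t·PV
  1         5.00         4.9554         4.9554
  2         5.00         4.9112         9.8224
  3         5.00         4.8674        14.6022
  4         5.00         4.8240        19.2959
  5         5.00         4.7809        23.9047
  6         5.00         4.7383        28.4298
  7         5.00         4.6960        32.8723
  8     1,005.00       935.4848     7,483.8783
  Σ                    969.2581     7,617.7611
P = 969.2581; D_Mac = 7.85937 half-year periods = 3.92969 yrs; D_mod = 3.92969/(1+0.009) = 3.89464 yrs.
ΔP/P ≈ -D_mod · Δy = -3.89464 × (+0.0045) = -0.017526 = -1.7526%.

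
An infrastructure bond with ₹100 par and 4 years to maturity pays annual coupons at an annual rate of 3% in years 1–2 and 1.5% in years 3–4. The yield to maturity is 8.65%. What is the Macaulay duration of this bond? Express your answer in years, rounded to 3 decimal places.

3.817 years

Periodic yield y = 0.0865. Discount each cash flow and weight by its year:
  t   CF        PV=CF/(1+0.0865)^t    t·PV
  1         3.00         2.7612         2.7612
  2         3.00         2.5413         5.0827
  3         1.50         1.1695         3.5085
  4       101.50        72.8362       291.3447
  Σ                     79.3082       302.6970
Price P = Σ PV = 79.3082.
Macaulay duration = Σ(t·PV) / P = 302.6970 / 79.3082 = 3.81672 years.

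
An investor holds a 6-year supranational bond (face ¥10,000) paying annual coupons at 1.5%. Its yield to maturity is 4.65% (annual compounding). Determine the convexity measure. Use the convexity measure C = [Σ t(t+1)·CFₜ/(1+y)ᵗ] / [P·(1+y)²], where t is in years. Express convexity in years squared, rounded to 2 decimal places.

36.31

With y = 0.0465:
  t   CF        PV=CF/(1+0.0465)^t    t·PV        t(t+1)·PV
  1       150.00       143.3349       143.3349         286.6699
  2       150.00       136.9660       273.9320         821.7960
  3       150.00       130.8801       392.6402       1,570.5610
  4       150.00       125.0646       500.2583       2,501.2916
  5       150.00       119.5075       597.5374       3,585.2245
  6    10,150.00     7,727.3511    46,364.1067     324,548.7469
  Σ                  8,383.1042    48,271.8096     333,314.2898
P = 8,383.1042.
Convexity = Σ t(t+1)·PV / [P·(1+y)²] = 333,314.2898 / (8,383.1042 × 1.095162) = 36.30535.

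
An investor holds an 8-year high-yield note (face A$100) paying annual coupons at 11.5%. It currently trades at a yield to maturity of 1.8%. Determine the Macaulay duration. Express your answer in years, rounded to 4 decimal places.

Periodic yield y = 0.018. Discount each cash flow and weight by its year:
  t   CF        PV=CF/(1+0.018)^t    t·PV
  1        11.50        11.2967        11.2967
  2        11.50        11.0969        22.1938
  3        11.50        10.9007        32.7021
  4        11.50        10.7080        42.8318
  5        11.50        10.5186        52.5931
  6        11.50        10.3326        61.9958
  7        11.50        10.1499        71.0496
  8       111.50        96.6702       773.3616
  Σ                    171.6736     1,068.0246
Price P = Σ PV = 171.6736.
Macaulay duration = Σ(t·PV) / P = 1,068.0246 / 171.6736 = 6.22125 years.

6.2212 years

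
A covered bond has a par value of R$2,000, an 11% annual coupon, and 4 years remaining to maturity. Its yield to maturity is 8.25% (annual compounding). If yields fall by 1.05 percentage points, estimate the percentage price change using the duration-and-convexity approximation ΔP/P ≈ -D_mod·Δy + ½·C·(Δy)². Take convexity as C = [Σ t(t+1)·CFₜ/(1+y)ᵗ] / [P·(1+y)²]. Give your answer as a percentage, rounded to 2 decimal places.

+3.44%

With y = 0.0825:
  t   CF        PV=CF/(1+0.0825)^t    t·PV        t(t+1)·PV
  1       220.00       203.2333       203.2333         406.4665
  2       220.00       187.7443       375.4887       1,126.4661
  3       220.00       173.4359       520.3077       2,081.2306
  4     2,220.00     1,616.7444     6,466.9774      32,334.8872
  Σ                  2,181.1579     7,566.0070      35,949.0504
P = 2,181.1579; D_Mac = 3.46880 yrs; D_mod = 3.20444 yrs; C = 14.06515.
Duration effect: -3.20444 × (-0.0105) = +0.033647
Convexity effect: 0.5 × 14.06515 × (-0.0105)² = +0.0007753
ΔP/P ≈ +0.033647 + 0.0007753 = +0.034422 = +3.4422%.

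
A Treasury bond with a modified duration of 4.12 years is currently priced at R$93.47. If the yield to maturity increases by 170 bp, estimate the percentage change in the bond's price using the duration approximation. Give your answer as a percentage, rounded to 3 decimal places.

Duration approximation: ΔP/P ≈ -D_mod · Δy = -4.12 × (+0.017) = -0.070040.
As a percentage: -7.0040%.

-7.004%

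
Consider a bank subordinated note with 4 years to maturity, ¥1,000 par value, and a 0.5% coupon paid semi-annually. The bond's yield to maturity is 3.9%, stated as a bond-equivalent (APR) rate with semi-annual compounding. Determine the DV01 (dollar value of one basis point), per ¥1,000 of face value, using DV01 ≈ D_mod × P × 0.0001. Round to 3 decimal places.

Periodic yield y = 0.0195.
  t   CF        PV=CF/(1+0.0195)^t    t·PV
  1         2.50         2.4522         2.4522
  2         2.50         2.4053         4.8106
  3         2.50         2.3593         7.0778
  4         2.50         2.3141         9.2566
  5         2.50         2.2699        11.3494
  6         2.50         2.2265        13.3588
  7         2.50         2.1839        15.2872
  8     1,002.50       858.9869     6,871.8952
  Σ                    875.1980     6,935.4878
P = 875.1980; D_Mac = 7.92448 half-year periods = 3.96224 yrs; D_mod = 3.88645 yrs.
DV01 ≈ 3.88645 × 875.1980 × 0.0001 = 0.340142.

¥0.340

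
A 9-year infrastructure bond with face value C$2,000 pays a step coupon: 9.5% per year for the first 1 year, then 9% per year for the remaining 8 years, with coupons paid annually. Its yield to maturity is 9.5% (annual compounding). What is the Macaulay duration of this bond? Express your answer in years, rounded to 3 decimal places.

6.469 years

Periodic yield y = 0.095. Discount each cash flow and weight by its year:
  t   CF        PV=CF/(1+0.095)^t    t·PV
  1       190.00       173.5160       173.5160
  2       180.00       150.1220       300.2439
  3       180.00       137.0977       411.2931
  4       180.00       125.2034       500.8135
  5       180.00       114.3410       571.7049
  6       180.00       104.4210       626.5259
  7       180.00        95.3616       667.5314
  8       180.00        87.0882       696.7060
  9     2,180.00       963.2287     8,669.0584
  Σ                  1,950.3796    12,617.3932
Price P = Σ PV = 1,950.3796.
Macaulay duration = Σ(t·PV) / P = 12,617.3932 / 1,950.3796 = 6.46920 years.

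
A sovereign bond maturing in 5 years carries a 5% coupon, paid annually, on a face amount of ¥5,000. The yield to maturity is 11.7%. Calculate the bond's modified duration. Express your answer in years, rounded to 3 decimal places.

3.999 years

Periodic yield y = 0.117. First find Macaulay duration:
  t   CF        PV=CF/(1+0.117)^t    t·PV
  1       250.00       223.8138       223.8138
  2       250.00       200.3704       400.7409
  3       250.00       179.3827       538.1480
  4       250.00       160.5933       642.3730
  5     5,250.00     3,019.2108    15,096.0541
  Σ                  3,783.3710    16,901.1298
P = 3,783.3710; Macaulay duration = 16,901.1298 / 3,783.3710 = 4.46721 years.
Modified duration = D_Mac / (1 + y) = 4.46721 / 1.117 = 3.99930 years.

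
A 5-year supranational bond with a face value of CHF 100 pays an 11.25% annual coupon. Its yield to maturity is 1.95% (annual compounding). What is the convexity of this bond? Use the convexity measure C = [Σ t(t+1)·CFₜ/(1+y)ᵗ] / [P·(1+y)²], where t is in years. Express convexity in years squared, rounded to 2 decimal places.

23.09

With y = 0.0195:
  t   CF        PV=CF/(1+0.0195)^t    t·PV        t(t+1)·PV
  1        11.25        11.0348        11.0348          22.0696
  2        11.25        10.8238        21.6475          64.9425
  3        11.25        10.6167        31.8502         127.4008
  4        11.25        10.4137        41.6547         208.2733
  5       111.25       101.0099       505.0494       3,030.2965
  Σ                    143.8989       611.2366       3,452.9828
P = 143.8989.
Convexity = Σ t(t+1)·PV / [P·(1+y)²] = 3,452.9828 / (143.8989 × 1.039380) = 23.08674.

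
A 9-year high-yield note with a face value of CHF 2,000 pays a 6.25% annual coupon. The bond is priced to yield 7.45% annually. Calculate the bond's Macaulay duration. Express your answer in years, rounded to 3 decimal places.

Periodic yield y = 0.0745. Discount each cash flow and weight by its year:
  t   CF        PV=CF/(1+0.0745)^t    t·PV
  1       125.00       116.3332       116.3332
  2       125.00       108.2673       216.5345
  3       125.00       100.7606       302.2818
  4       125.00        93.7744       375.0976
  5       125.00        87.2726       436.3630
  6       125.00        81.2216       487.3295
  7       125.00        75.5901       529.1309
  8       125.00        70.3491       562.7929
  9     2,125.00     1,113.0154    10,017.1382
  Σ                  1,846.5842    13,043.0017
Price P = Σ PV = 1,846.5842.
Macaulay duration = Σ(t·PV) / P = 13,043.0017 / 1,846.5842 = 7.06331 years.

7.063 years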